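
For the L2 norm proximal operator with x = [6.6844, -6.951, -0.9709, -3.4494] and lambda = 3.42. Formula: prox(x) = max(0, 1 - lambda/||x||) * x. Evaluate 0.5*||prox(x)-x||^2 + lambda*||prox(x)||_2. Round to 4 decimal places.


Step 1: Compute ||x||.
||x|| = 10.2878
Step 2: Compute scaling factor.
scale = max(0, 1 - 3.42/10.2878) = 0.6676
Step 3: prox(x) = [4.4623, -4.6403, -0.6481, -2.3027]
||prox(x)|| = 6.8678
Step 4: Proximal objective.
0.5*||prox-x||^2 = 5.8482
lambda*||prox|| = 23.4879
Total = 29.336


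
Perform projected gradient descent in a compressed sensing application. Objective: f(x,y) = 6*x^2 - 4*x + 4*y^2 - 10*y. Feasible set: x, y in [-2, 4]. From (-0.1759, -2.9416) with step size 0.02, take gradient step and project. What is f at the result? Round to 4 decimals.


Step 1: Compute gradient at (-0.1759, -2.9416).
grad_x = 2*6*-0.1759 - 4 = -6.1108
grad_y = 2*4*-2.9416 - 10 = -33.5328
Step 2: Gradient step.
x_raw = -0.1759 - 0.02*-6.1108 = -0.0537
y_raw = -2.9416 - 0.02*-33.5328 = -2.2709
Step 3: Project onto [-2, 4].
x_proj = clip(-0.0537) = -0.0537
y_proj = clip(-2.2709) = -2.0
Step 4: Evaluate f.
f(-0.0537, -2.0) = 36.232


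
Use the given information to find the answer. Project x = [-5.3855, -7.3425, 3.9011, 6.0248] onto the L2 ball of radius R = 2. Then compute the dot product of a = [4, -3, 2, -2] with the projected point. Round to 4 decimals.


Step 1: Compute ||x|| (intermediates to 6 decimals).
||x|| = sqrt((-5.3855)^2 + (-7.3425)^2 + 3.9011^2 + 6.0248^2) = 11.594512
Step 2: Project.
Since ||x|| > R, scale = R/||x|| = 2/11.594512 = 0.172495, proj(x) = scale * x
proj(x) = [-0.928972, -1.266545, 0.67292, 1.039248]
Step 3: Dot product.
a^T * proj(x) = 4*(-0.928972) - 3*(-1.266545) + 2*0.67292 - 2*1.039248 = -0.6489


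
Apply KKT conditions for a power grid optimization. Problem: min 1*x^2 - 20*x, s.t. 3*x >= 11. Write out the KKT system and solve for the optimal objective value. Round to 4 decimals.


Step 1: Try lambda = 0 (constraint inactive).
Stationarity: 2*1*x - 20 = 0
x* = 20/(2*1) = 10.0
Check constraint: 3*10.0 = 30.0 >= 11 -- satisfied.
Step 2: Compute optimal value.
f(x*) = 1*10.0^2 - 20*10.0 = -100.0


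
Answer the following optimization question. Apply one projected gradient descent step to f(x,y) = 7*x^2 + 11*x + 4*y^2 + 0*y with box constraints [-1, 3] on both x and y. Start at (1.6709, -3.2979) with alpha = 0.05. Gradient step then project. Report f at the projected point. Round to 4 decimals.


Step 1: Compute gradient at (1.6709, -3.2979).
grad_x = 2*7*1.6709 + 11 = 34.3926
grad_y = 2*4*-3.2979 + 0 = -26.3832
Step 2: Gradient step.
x_raw = 1.6709 - 0.05*34.3926 = -0.0487
y_raw = -3.2979 - 0.05*-26.3832 = -1.9787
Step 3: Project onto [-1, 3].
x_proj = clip(-0.0487) = -0.0487
y_proj = clip(-1.9787) = -1.0
Step 4: Evaluate f.
f(-0.0487, -1.0) = 3.4806


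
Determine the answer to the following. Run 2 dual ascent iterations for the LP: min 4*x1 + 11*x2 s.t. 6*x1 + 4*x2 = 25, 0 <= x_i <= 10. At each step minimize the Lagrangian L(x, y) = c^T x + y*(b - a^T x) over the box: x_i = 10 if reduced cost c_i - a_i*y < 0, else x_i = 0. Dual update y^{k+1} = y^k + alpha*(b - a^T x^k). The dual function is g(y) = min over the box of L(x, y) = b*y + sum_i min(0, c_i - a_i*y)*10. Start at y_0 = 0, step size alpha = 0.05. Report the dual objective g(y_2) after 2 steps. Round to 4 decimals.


Dual ascent for LP: min 4*x1 + 11*x2, 6*x1 + 4*x2 = 25, 0 <= x_i <= 10
Step 1: y^k = 0.0, reduced costs: (4.0, 11.0)
  x^k = (0.0, 0.0), subgradient = b - a^T x = 25.0
  y^{k+1} = 0.0 + 0.05*25.0 = 1.25
Step 2: y^k = 1.25, reduced costs: (-3.5, 6.0)
  x^k = (10.0, 0.0), subgradient = b - a^T x = -35.0
  y^{k+1} = 1.25 + 0.05*-35.0 = -0.5
Dual objective at y_2 = -0.5: reduced costs (7.0, 13.0), box minimizer x = (0.0, 0.0)
g(y_2) = b*y + (c1 - a1*y)*x1 + (c2 - a2*y)*x2 = 25*(-0.5) + 7.0*0.0 + 13.0*0.0 = -12.5 + 0.0 + 0.0 = -12.5


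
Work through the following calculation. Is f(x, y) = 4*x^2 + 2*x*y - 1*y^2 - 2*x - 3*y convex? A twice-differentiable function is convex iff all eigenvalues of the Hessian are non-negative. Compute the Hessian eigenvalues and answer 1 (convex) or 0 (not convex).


The Hessian of f(x,y) = 4*x^2 + 2*x*y - 1*y^2 - 2*x - 3*y is:
H = [[8, 2], [2, -2]]
Trace = 8 - 2 = 6
Determinant = 8*-2 - (2)^2 = -20
Discriminant = (6)^2 - 4*-20 = 116.0
Eigenvalues: lambda_1 = -2.3852, lambda_2 = 8.3852
The function is not convex.

0


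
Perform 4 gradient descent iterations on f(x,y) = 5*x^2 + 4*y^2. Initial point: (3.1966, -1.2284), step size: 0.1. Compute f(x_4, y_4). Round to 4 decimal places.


Gradient descent on f(x,y) = 5*x^2 + 4*y^2.
Starting point: (3.1966, -1.2284), alpha = 0.1
Step 1: grad_x = 2*5*3.1966 = 31.966, grad_y = 2*4*-1.2284 = -9.8272
  x_1 = 3.1966 - 0.1*31.966 = 0.0
  y_1 = -1.2284 - 0.1*-9.8272 = -0.2457
Step 2: grad_x = 2*5*0.0 = 0.0, grad_y = 2*4*-0.2457 = -1.9654
  x_2 = 0.0 - 0.1*0.0 = 0.0
  y_2 = -0.2457 - 0.1*-1.9654 = -0.0491
Step 3: grad_x = 2*5*0.0 = 0.0, grad_y = 2*4*-0.0491 = -0.3931
  x_3 = 0.0 - 0.1*0.0 = 0.0
  y_3 = -0.0491 - 0.1*-0.3931 = -0.0098
Step 4: grad_x = 2*5*0.0 = 0.0, grad_y = 2*4*-0.0098 = -0.0786
  x_4 = 0.0 - 0.1*0.0 = 0.0
  y_4 = -0.0098 - 0.1*-0.0786 = -0.002
f(0.0, -0.002) = 5*0.0^2 + 4*(-0.002)^2 = 0.0


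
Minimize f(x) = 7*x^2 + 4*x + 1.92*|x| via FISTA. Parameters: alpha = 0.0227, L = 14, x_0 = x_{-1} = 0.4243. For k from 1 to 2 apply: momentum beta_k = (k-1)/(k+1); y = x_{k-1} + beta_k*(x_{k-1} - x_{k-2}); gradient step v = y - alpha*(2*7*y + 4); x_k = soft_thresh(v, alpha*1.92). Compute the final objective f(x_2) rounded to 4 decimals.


FISTA on f(x) = 7*x^2 + 4*x + 1.92*|x|
L = 14, alpha = 0.0227
Iteration 1: beta = 0.0, y = 0.4243 + 0.0*(0.4243 - 0.4243) = 0.4243
  grad(y) = 9.9402, v = y - alpha*grad = 0.1987
  prox(v) = soft_thresh(0.1987, 0.0436) = 0.1551
Iteration 2: beta = 0.3333, y = 0.1551 + 0.3333*(0.1551 - 0.4243) = 0.0653
  grad(y) = 4.9146, v = y - alpha*grad = -0.0462
  prox(v) = soft_thresh(-0.0462, 0.0436) = -0.0026
f(x_2) = 7*(-0.0026)^2 + 4*(-0.0026) + 1.92*|-0.0026| = -0.0055


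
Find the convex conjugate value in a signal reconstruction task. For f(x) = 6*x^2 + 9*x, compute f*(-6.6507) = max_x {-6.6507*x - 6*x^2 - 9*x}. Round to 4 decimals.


f*(y) = sup_x {y*x - a*x^2 - b*x} = sup_x {(y-b)*x - a*x^2}
FOC: (y - b) - 2a*x = 0 => x* = (y - b)/(2a)
x* = (-6.6507 - 9)/(2*6) = -1.3042
f*(-6.6507) = (y-b)^2/(4a) = (-6.6507 - 9)^2/(4*6)
= 244.9444/24 = 10.206


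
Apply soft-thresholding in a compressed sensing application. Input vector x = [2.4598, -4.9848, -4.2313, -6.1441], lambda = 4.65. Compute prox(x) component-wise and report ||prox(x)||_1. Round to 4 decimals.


Soft-thresholding with lambda = 4.65:
prox(2.4598) = sign(2.4598)*max(|2.4598| - 4.65, 0) = 0.0
prox(-4.9848) = sign(-4.9848)*max(|-4.9848| - 4.65, 0) = -0.3348
prox(-4.2313) = sign(-4.2313)*max(|-4.2313| - 4.65, 0) = 0.0
prox(-6.1441) = sign(-6.1441)*max(|-6.1441| - 4.65, 0) = -1.4941
prox(x) = [0.0, -0.3348, 0.0, -1.4941]
||prox(x)||_1 = 0.0 + 0.3348 + 0.0 + 1.4941 = 1.8289


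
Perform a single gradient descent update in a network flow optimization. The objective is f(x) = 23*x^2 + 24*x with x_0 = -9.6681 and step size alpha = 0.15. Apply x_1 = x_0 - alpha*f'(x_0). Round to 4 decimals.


We compute the gradient at x_0 and apply the update.
f'(x) = 46*x + 24
f'(-9.6681) = 46*-9.6681 + 24 = -420.7326
x_1 = -9.6681 - 0.15*-420.7326 = 53.4418


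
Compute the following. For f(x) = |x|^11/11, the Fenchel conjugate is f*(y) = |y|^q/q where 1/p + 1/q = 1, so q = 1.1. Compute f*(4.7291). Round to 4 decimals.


The conjugate exponent q satisfies 1/p + 1/q = 1.
p = 11, so q = 11/(11 - 1) = 1.1
|y|^q = 4.7291^1.1 = 5.524
f*(4.7291) = 5.524 / 1.1 = 5.0218


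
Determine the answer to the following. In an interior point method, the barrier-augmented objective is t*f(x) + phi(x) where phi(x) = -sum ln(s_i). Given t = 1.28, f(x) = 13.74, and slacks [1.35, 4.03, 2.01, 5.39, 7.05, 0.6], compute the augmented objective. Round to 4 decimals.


Step 1: Compute log-barrier.
ln values: [0.3001, 1.3938, 0.6981, 1.6845, 1.953, -0.5108]
phi = -(0.3001 + 1.3938 + 0.6981 + 1.6845 + 1.953 - 0.5108) = -5.5188
Step 2: Compute augmented objective.
t*f(x) = 1.28*13.74 = 17.5872
Total = 17.5872 - 5.5188 = 12.0684


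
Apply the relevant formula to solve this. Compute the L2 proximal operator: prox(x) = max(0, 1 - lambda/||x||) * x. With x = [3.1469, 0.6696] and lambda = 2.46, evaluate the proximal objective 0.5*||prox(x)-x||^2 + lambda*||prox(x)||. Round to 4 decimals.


Step 1: Compute ||x||.
||x|| = 3.2174
Step 2: Compute scaling factor.
scale = max(0, 1 - 2.46/3.2174) = 0.2354
Step 3: prox(x) = [0.7408, 0.1576]
||prox(x)|| = 0.7574
Step 4: Proximal objective.
0.5*||prox-x||^2 = 3.0258
lambda*||prox|| = 1.8632
Total = 4.8889


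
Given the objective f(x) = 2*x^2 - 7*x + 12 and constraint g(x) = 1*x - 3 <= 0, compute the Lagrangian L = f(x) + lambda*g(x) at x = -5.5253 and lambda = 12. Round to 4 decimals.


Step 1: Evaluate f(x).
f(-5.5253) = 2*(-5.5253)^2 - 7*(-5.5253) + 12 = 111.735
Step 2: Evaluate g(x).
g(-5.5253) = 1*-5.5253 - 3 = -8.5253
Step 3: Compute Lagrangian.
L = 111.735 + 12*-8.5253 = 9.4314


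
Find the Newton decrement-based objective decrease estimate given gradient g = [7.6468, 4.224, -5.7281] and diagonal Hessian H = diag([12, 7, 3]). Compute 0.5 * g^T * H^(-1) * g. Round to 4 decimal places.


Step 1: H is diagonal, so H^(-1) * g = [0.6372, 0.6034, -1.9094].
Step 2: g^T H^(-1) g = sum_i g_i^2 / H_ii
  = (7.6468)^2/12 + (4.224)^2/7 + (-5.7281)^2/3
  = 4.8728 + 2.5489 + 10.937 = 18.3587
Step 3: Objective decrease = 0.5 * g^T H^(-1) g = 9.1794


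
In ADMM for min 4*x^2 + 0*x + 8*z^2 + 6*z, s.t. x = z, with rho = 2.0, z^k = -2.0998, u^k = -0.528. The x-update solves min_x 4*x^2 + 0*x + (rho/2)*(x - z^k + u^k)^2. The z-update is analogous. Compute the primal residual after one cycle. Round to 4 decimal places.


ADMM iteration with rho = 2.0, z^k = -2.0998, u^k = -0.528
Step 1: x-update.
Minimize 4*x^2 + 0*x + (2.0/2)*(x + 2.0998 - 0.528)^2
FOC: (2*4 + 2.0)*x = 0 + 2.0*(-2.0998 + 0.528)
x^{k+1} = -0.3144
Step 2: z-update.
Minimize 8*z^2 + 6*z + (2.0/2)*(-0.3144 - z - 0.528)^2
FOC: (2*8 + 2.0)*z = -6 + 2.0*(-0.3144 - 0.528)
z^{k+1} = -0.4269
Step 3: u-update.
u^{k+1} = -0.528 - 0.3144 + 0.4269 = -0.4154
Step 4: Primal residual = |-0.3144 + 0.4269| = 0.1126


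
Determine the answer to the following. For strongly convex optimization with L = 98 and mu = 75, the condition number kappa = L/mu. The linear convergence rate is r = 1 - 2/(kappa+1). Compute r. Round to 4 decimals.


Step 1: Compute the condition number.
kappa = L/mu = 98/75 = 1.3067
Step 2: Compute the convergence rate.
r = 1 - 2/(kappa + 1) = 1 - 2*mu/(L + mu) = (L - mu)/(L + mu) = 23/173 = 0.1329


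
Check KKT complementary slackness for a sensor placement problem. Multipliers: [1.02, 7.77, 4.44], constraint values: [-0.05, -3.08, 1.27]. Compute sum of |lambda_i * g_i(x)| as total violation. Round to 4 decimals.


KKT complementary slackness check:
lambda_1 * g_1 = 1.02 * -0.05 = -0.051
lambda_2 * g_2 = 7.77 * -3.08 = -23.9316
lambda_3 * g_3 = 4.44 * 1.27 = 5.6388
Total violation = 0.051 + 23.9316 + 5.6388 = 29.6214


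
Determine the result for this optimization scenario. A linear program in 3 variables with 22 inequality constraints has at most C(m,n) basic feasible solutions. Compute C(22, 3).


Each vertex corresponds to some choice of n active constraints out of m, so the number of vertices is at most C(m, n) = m! / (n!(m-n)!).
m = 22, n = 3
Numerator: 22 * 21 * 20
Denominator: 3! = 6
C(22, 3) = 1540


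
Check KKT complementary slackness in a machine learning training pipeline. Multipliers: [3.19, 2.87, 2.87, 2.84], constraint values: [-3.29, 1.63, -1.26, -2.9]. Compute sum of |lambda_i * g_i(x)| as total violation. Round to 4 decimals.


KKT complementary slackness check:
lambda_1 * g_1 = 3.19 * -3.29 = -10.4951
lambda_2 * g_2 = 2.87 * 1.63 = 4.6781
lambda_3 * g_3 = 2.87 * -1.26 = -3.6162
lambda_4 * g_4 = 2.84 * -2.9 = -8.236
Total violation = 10.4951 + 4.6781 + 3.6162 + 8.236 = 27.0254


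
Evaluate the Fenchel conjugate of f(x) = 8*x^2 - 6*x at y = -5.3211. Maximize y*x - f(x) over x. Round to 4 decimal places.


f*(y) = sup_x {y*x - a*x^2 - b*x} = sup_x {(y-b)*x - a*x^2}
FOC: (y - b) - 2a*x = 0 => x* = (y - b)/(2a)
x* = (-5.3211 + 6)/(2*8) = 0.0424
f*(-5.3211) = (y-b)^2/(4a) = (-5.3211 + 6)^2/(4*8)
= 0.4609/32 = 0.0144


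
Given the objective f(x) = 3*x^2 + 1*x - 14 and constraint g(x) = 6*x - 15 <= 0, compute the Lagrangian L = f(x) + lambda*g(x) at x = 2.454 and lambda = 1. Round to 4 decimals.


Step 1: Evaluate f(x).
f(2.454) = 3*2.454^2 + 1*2.454 - 14 = 6.5203
Step 2: Evaluate g(x).
g(2.454) = 6*2.454 - 15 = -0.276
Step 3: Compute Lagrangian.
L = 6.5203 + 1*-0.276 = 6.2443


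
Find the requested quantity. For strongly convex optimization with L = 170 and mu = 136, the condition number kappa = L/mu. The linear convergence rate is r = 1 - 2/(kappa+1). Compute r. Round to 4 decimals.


Step 1: Compute the condition number.
kappa = L/mu = 170/136 = 1.25
Step 2: Compute the convergence rate.
r = 1 - 2/(kappa + 1) = 1 - 2*mu/(L + mu) = (L - mu)/(L + mu) = 34/306 = 0.1111


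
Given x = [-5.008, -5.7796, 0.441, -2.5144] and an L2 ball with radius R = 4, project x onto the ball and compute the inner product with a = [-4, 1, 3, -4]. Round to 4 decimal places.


Step 1: Compute ||x|| (intermediates to 6 decimals).
||x|| = sqrt((-5.008)^2 + (-5.7796)^2 + 0.441^2 + (-2.5144)^2) = 8.062291
Step 2: Project.
Since ||x|| > R, scale = R/||x|| = 4/8.062291 = 0.496137, proj(x) = scale * x
proj(x) = [-2.484654, -2.867473, 0.218796, -1.247487]
Step 3: Dot product.
a^T * proj(x) = -4*(-2.484654) + 1*(-2.867473) + 3*0.218796 - 4*(-1.247487) = 12.7175


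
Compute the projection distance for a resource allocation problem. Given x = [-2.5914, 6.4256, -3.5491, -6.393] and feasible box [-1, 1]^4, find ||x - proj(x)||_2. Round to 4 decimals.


Project each component onto [-1, 1].
clip(-2.5914) = -1.0, clip(6.4256) = 1.0, clip(-3.5491) = -1.0, clip(-6.393) = -1.0
Projection = [-1.0, 1.0, -1.0, -1.0]
Squared diffs: [2.5326, 29.4371, 6.4979, 29.0844]
Distance = sqrt(67.552) = 8.219


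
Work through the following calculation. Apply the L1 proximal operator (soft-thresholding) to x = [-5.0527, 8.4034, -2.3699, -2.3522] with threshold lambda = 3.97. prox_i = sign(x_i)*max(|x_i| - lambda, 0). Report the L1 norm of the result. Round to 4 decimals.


Soft-thresholding with lambda = 3.97:
prox(-5.0527) = sign(-5.0527)*max(|-5.0527| - 3.97, 0) = -1.0827
prox(8.4034) = sign(8.4034)*max(|8.4034| - 3.97, 0) = 4.4334
prox(-2.3699) = sign(-2.3699)*max(|-2.3699| - 3.97, 0) = 0.0
prox(-2.3522) = sign(-2.3522)*max(|-2.3522| - 3.97, 0) = 0.0
prox(x) = [-1.0827, 4.4334, 0.0, 0.0]
||prox(x)||_1 = 1.0827 + 4.4334 + 0.0 + 0.0 = 5.5161


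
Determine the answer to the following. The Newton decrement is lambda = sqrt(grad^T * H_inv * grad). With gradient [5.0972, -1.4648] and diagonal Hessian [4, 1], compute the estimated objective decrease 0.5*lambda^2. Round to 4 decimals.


Step 1: H is diagonal, so H^(-1) * g = [1.2743, -1.4648].
Step 2: g^T H^(-1) g = sum_i g_i^2 / H_ii
  = (5.0972)^2/4 + (-1.4648)^2/1
  = 6.4954 + 2.1456 = 8.641
Step 3: Objective decrease = 0.5 * g^T H^(-1) g = 4.3205


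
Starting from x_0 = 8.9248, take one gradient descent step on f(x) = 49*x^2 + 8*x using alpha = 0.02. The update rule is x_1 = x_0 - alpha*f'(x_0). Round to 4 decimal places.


We compute the gradient at x_0 and apply the update.
f'(x) = 98*x + 8
f'(8.9248) = 98*8.9248 + 8 = 882.6304
x_1 = 8.9248 - 0.02*882.6304 = -8.7278


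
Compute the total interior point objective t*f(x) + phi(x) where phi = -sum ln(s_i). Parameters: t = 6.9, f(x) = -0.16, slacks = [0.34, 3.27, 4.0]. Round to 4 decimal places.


Step 1: Compute log-barrier.
ln values: [-1.0788, 1.1848, 1.3863]
phi = -(-1.0788 + 1.1848 + 1.3863) = -1.4923
Step 2: Compute augmented objective.
t*f(x) = 6.9*-0.16 = -1.104
Total = -1.104 - 1.4923 = -2.5963


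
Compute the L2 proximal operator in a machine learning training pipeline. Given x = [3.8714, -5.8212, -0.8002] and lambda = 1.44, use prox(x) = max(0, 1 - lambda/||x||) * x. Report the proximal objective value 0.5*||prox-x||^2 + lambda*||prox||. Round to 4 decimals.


Step 1: Compute ||x||.
||x|| = 7.0366
Step 2: Compute scaling factor.
scale = max(0, 1 - 1.44/7.0366) = 0.7954
Step 3: prox(x) = [3.0791, -4.6299, -0.6364]
||prox(x)|| = 5.5966
Step 4: Proximal objective.
0.5*||prox-x||^2 = 1.0368
lambda*||prox|| = 8.0591
Total = 9.096


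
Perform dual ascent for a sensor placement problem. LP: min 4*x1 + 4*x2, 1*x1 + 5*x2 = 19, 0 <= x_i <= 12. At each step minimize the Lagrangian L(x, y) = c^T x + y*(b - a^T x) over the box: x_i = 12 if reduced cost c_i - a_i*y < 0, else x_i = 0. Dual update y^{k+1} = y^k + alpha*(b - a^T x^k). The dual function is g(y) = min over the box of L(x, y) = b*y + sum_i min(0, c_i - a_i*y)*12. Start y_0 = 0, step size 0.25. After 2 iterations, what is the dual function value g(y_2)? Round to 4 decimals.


Dual ascent for LP: min 4*x1 + 4*x2, 1*x1 + 5*x2 = 19, 0 <= x_i <= 12
Step 1: y^k = 0.0, reduced costs: (4.0, 4.0)
  x^k = (0.0, 0.0), subgradient = b - a^T x = 19.0
  y^{k+1} = 0.0 + 0.25*19.0 = 4.75
Step 2: y^k = 4.75, reduced costs: (-0.75, -19.75)
  x^k = (12.0, 12.0), subgradient = b - a^T x = -53.0
  y^{k+1} = 4.75 + 0.25*-53.0 = -8.5
Dual objective at y_2 = -8.5: reduced costs (12.5, 46.5), box minimizer x = (0.0, 0.0)
g(y_2) = b*y + (c1 - a1*y)*x1 + (c2 - a2*y)*x2 = 19*(-8.5) + 12.5*0.0 + 46.5*0.0 = -161.5 + 0.0 + 0.0 = -161.5


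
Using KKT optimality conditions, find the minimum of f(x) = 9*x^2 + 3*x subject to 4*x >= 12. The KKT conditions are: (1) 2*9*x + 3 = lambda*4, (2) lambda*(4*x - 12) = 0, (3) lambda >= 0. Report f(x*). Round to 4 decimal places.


Step 1: Try lambda = 0 (constraint inactive).
x_unc = -3/(2*9) = -0.1667
Check: 4*-0.1667 = -0.6668 < 12 -- violated!
Step 2: Constraint must be active: 4*x = 12
x* = 12/4 = 3.0
lambda = (2*9*3.0 + 3)/4 = 14.25
Step 3: Compute optimal value.
f(x*) = 9*3.0^2 + 3*3.0 = 90.0


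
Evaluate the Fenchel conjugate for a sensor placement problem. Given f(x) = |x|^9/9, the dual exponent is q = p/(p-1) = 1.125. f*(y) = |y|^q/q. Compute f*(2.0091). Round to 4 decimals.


The conjugate exponent q satisfies 1/p + 1/q = 1.
p = 9, so q = 9/(9 - 1) = 1.125
|y|^q = 2.0091^1.125 = 2.1922
f*(2.0091) = 2.1922 / 1.125 = 1.9486


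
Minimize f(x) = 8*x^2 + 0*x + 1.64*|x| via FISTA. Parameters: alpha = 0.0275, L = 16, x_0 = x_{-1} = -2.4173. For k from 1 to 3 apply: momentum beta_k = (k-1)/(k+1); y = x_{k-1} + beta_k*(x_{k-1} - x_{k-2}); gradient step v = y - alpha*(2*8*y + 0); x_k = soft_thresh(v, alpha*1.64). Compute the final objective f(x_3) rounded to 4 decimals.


FISTA on f(x) = 8*x^2 + 0*x + 1.64*|x|
L = 16, alpha = 0.0275
Iteration 1: beta = 0.0, y = -2.4173 + 0.0*(-2.4173 + 2.4173) = -2.4173
  grad(y) = -38.6768, v = y - alpha*grad = -1.3537
  prox(v) = soft_thresh(-1.3537, 0.0451) = -1.3086
Iteration 2: beta = 0.3333, y = -1.3086 + 0.3333*(-1.3086 + 2.4173) = -0.939
  grad(y) = -15.0243, v = y - alpha*grad = -0.5258
  prox(v) = soft_thresh(-0.5258, 0.0451) = -0.4807
Iteration 3: beta = 0.5, y = -0.4807 + 0.5*(-0.4807 + 1.3086) = -0.0668
  grad(y) = -1.0693, v = y - alpha*grad = -0.0374
  prox(v) = soft_thresh(-0.0374, 0.0451) = 0.0
f(x_3) = 8*0.0^2 + 0*0.0 + 1.64*|0.0| = 0.0


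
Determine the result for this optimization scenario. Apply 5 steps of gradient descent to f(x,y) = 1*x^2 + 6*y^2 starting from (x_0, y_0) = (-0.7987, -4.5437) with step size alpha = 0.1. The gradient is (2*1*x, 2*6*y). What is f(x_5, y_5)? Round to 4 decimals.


Gradient descent on f(x,y) = 1*x^2 + 6*y^2.
Starting point: (-0.7987, -4.5437), alpha = 0.1
Step 1: grad_x = 2*1*-0.7987 = -1.5974, grad_y = 2*6*-4.5437 = -54.5244
  x_1 = -0.7987 - 0.1*-1.5974 = -0.639
  y_1 = -4.5437 - 0.1*-54.5244 = 0.9087
Step 2: grad_x = 2*1*-0.639 = -1.2779, grad_y = 2*6*0.9087 = 10.9049
  x_2 = -0.639 - 0.1*-1.2779 = -0.5112
  y_2 = 0.9087 - 0.1*10.9049 = -0.1817
Step 3: grad_x = 2*1*-0.5112 = -1.0223, grad_y = 2*6*-0.1817 = -2.181
  x_3 = -0.5112 - 0.1*-1.0223 = -0.4089
  y_3 = -0.1817 - 0.1*-2.181 = 0.0363
Step 4: grad_x = 2*1*-0.4089 = -0.8179, grad_y = 2*6*0.0363 = 0.4362
  x_4 = -0.4089 - 0.1*-0.8179 = -0.3271
  y_4 = 0.0363 - 0.1*0.4362 = -0.0073
Step 5: grad_x = 2*1*-0.3271 = -0.6543, grad_y = 2*6*-0.0073 = -0.0872
  x_5 = -0.3271 - 0.1*-0.6543 = -0.2617
  y_5 = -0.0073 - 0.1*-0.0872 = 0.0015
f(-0.2617, 0.0015) = 1*(-0.2617)^2 + 6*0.0015^2 = 0.0685


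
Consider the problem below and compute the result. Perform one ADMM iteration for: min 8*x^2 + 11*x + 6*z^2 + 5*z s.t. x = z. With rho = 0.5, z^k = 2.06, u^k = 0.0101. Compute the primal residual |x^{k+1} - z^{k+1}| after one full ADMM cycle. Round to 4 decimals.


ADMM iteration with rho = 0.5, z^k = 2.06, u^k = 0.0101
Step 1: x-update.
Minimize 8*x^2 + 11*x + (0.5/2)*(x - 2.06 + 0.0101)^2
FOC: (2*8 + 0.5)*x = -11 + 0.5*(2.06 - 0.0101)
x^{k+1} = -0.6045
Step 2: z-update.
Minimize 6*z^2 + 5*z + (0.5/2)*(-0.6045 - z + 0.0101)^2
FOC: (2*6 + 0.5)*z = -5 + 0.5*(-0.6045 + 0.0101)
z^{k+1} = -0.4238
Step 3: u-update.
u^{k+1} = 0.0101 - 0.6045 + 0.4238 = -0.1707
Step 4: Primal residual = |-0.6045 + 0.4238| = 0.1808


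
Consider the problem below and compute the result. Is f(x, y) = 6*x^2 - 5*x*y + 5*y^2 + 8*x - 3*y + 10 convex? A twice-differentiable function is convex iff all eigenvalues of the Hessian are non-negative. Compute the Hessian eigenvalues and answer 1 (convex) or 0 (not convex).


The Hessian of f(x,y) = 6*x^2 - 5*x*y + 5*y^2 + 8*x - 3*y + 10 is:
H = [[12, -5], [-5, 10]]
Trace = 12 + 10 = 22
Determinant = 12*10 - (-5)^2 = 95
Discriminant = (22)^2 - 4*95 = 104.0
Eigenvalues: lambda_1 = 5.901, lambda_2 = 16.099
The function is convex.

1


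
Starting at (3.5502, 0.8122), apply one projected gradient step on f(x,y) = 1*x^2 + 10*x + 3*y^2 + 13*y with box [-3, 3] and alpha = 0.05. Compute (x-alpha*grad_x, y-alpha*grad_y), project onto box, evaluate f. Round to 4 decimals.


Step 1: Compute gradient at (3.5502, 0.8122).
grad_x = 2*1*3.5502 + 10 = 17.1004
grad_y = 2*3*0.8122 + 13 = 17.8732
Step 2: Gradient step.
x_raw = 3.5502 - 0.05*17.1004 = 2.6952
y_raw = 0.8122 - 0.05*17.8732 = -0.0815
Step 3: Project onto [-3, 3].
x_proj = clip(2.6952) = 2.6952
y_proj = clip(-0.0815) = -0.0815
Step 4: Evaluate f.
f(2.6952, -0.0815) = 33.1767


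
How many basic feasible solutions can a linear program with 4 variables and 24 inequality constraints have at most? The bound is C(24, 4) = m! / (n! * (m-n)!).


Each vertex corresponds to some choice of n active constraints out of m, so the number of vertices is at most C(m, n) = m! / (n!(m-n)!).
m = 24, n = 4
Numerator: 24 * 23 * 22 * 21
Denominator: 4! = 24
C(24, 4) = 10626


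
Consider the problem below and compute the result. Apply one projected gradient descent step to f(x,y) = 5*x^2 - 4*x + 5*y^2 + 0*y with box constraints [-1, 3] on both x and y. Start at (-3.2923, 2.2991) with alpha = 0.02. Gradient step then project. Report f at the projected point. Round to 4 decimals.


Step 1: Compute gradient at (-3.2923, 2.2991).
grad_x = 2*5*-3.2923 - 4 = -36.923
grad_y = 2*5*2.2991 + 0 = 22.991
Step 2: Gradient step.
x_raw = -3.2923 - 0.02*-36.923 = -2.5538
y_raw = 2.2991 - 0.02*22.991 = 1.8393
Step 3: Project onto [-1, 3].
x_proj = clip(-2.5538) = -1.0
y_proj = clip(1.8393) = 1.8393
Step 4: Evaluate f.
f(-1.0, 1.8393) = 25.9148


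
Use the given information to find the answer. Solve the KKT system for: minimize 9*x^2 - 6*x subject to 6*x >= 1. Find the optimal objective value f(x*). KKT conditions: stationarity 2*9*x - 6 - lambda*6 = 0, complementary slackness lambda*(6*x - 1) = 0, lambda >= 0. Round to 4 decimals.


Step 1: Try lambda = 0 (constraint inactive).
Stationarity: 2*9*x - 6 = 0
x* = 6/(2*9) = 1/3 = 0.3333 (rounded; the exact value 1/3 is used below)
Check constraint: 6*0.3333 = 1.9998 >= 1 -- satisfied.
Step 2: Compute optimal value.
f(x*) = 9*(1/3)^2 - 6*(1/3) = -1.0


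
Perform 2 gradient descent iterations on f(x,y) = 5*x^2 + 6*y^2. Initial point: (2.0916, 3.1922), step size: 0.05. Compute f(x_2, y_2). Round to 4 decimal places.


Gradient descent on f(x,y) = 5*x^2 + 6*y^2.
Starting point: (2.0916, 3.1922), alpha = 0.05
Step 1: grad_x = 2*5*2.0916 = 20.916, grad_y = 2*6*3.1922 = 38.3064
  x_1 = 2.0916 - 0.05*20.916 = 1.0458
  y_1 = 3.1922 - 0.05*38.3064 = 1.2769
Step 2: grad_x = 2*5*1.0458 = 10.458, grad_y = 2*6*1.2769 = 15.3226
  x_2 = 1.0458 - 0.05*10.458 = 0.5229
  y_2 = 1.2769 - 0.05*15.3226 = 0.5108
f(0.5229, 0.5108) = 5*0.5229^2 + 6*0.5108^2 = 2.9323


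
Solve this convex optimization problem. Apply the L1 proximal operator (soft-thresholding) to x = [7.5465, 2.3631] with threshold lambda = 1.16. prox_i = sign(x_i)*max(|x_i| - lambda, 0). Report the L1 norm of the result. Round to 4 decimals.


Soft-thresholding with lambda = 1.16:
prox(7.5465) = sign(7.5465)*max(|7.5465| - 1.16, 0) = 6.3865
prox(2.3631) = sign(2.3631)*max(|2.3631| - 1.16, 0) = 1.2031
prox(x) = [6.3865, 1.2031]
||prox(x)||_1 = 6.3865 + 1.2031 = 7.5896


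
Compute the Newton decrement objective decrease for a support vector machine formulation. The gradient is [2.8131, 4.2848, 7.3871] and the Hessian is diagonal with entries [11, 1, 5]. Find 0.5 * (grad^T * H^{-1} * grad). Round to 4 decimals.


Step 1: H is diagonal, so H^(-1) * g = [0.2557, 4.2848, 1.4774].
Step 2: g^T H^(-1) g = sum_i g_i^2 / H_ii
  = (2.8131)^2/11 + (4.2848)^2/1 + (7.3871)^2/5
  = 0.7194 + 18.3595 + 10.9138 = 29.9928
Step 3: Objective decrease = 0.5 * g^T H^(-1) g = 14.9964


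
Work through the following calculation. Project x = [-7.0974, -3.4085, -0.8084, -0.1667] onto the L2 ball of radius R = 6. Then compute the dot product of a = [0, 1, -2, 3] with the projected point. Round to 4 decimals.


Step 1: Compute ||x|| (intermediates to 6 decimals).
||x|| = sqrt((-7.0974)^2 + (-3.4085)^2 + (-0.8084)^2 + (-0.1667)^2) = 7.916581
Step 2: Project.
Since ||x|| > R, scale = R/||x|| = 6/7.916581 = 0.757903, proj(x) = scale * x
proj(x) = [-5.379141, -2.583312, -0.612689, -0.126342]
Step 3: Dot product.
a^T * proj(x) = 0*(-5.379141) + 1*(-2.583312) - 2*(-0.612689) + 3*(-0.126342) = -1.737


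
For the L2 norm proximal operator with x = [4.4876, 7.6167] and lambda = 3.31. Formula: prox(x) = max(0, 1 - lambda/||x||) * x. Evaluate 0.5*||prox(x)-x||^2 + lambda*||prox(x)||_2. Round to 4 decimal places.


Step 1: Compute ||x||.
||x|| = 8.8404
Step 2: Compute scaling factor.
scale = max(0, 1 - 3.31/8.8404) = 0.6256
Step 3: prox(x) = [2.8074, 4.7649]
||prox(x)|| = 5.5304
Step 4: Proximal objective.
0.5*||prox-x||^2 = 5.4781
lambda*||prox|| = 18.3056
Total = 23.7837


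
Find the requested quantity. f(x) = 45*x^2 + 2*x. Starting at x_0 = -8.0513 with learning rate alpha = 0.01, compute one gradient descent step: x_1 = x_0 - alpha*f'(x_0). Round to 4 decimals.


We compute the gradient at x_0 and apply the update.
f'(x) = 90*x + 2
f'(-8.0513) = 90*-8.0513 + 2 = -722.617
x_1 = -8.0513 - 0.01*-722.617 = -0.8251


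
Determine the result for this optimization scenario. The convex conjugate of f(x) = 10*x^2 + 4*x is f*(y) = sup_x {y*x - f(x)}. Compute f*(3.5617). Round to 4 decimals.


f*(y) = sup_x {y*x - a*x^2 - b*x} = sup_x {(y-b)*x - a*x^2}
FOC: (y - b) - 2a*x = 0 => x* = (y - b)/(2a)
x* = (3.5617 - 4)/(2*10) = -0.0219
f*(3.5617) = (y-b)^2/(4a) = (3.5617 - 4)^2/(4*10)
= 0.1921/40 = 0.0048


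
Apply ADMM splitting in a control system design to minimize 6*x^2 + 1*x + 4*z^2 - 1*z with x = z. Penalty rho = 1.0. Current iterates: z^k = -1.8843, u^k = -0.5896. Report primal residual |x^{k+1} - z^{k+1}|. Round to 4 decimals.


ADMM iteration with rho = 1.0, z^k = -1.8843, u^k = -0.5896
Step 1: x-update.
Minimize 6*x^2 + 1*x + (1.0/2)*(x + 1.8843 - 0.5896)^2
FOC: (2*6 + 1.0)*x = -1 + 1.0*(-1.8843 + 0.5896)
x^{k+1} = -0.1765
Step 2: z-update.
Minimize 4*z^2 - 1*z + (1.0/2)*(-0.1765 - z - 0.5896)^2
FOC: (2*4 + 1.0)*z = 1 + 1.0*(-0.1765 - 0.5896)
z^{k+1} = 0.026
Step 3: u-update.
u^{k+1} = -0.5896 - 0.1765 - 0.026 = -0.7921
Step 4: Primal residual = |-0.1765 - 0.026| = 0.2025


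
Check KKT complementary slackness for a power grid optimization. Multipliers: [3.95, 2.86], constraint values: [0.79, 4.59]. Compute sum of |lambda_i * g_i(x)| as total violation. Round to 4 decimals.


KKT complementary slackness check:
lambda_1 * g_1 = 3.95 * 0.79 = 3.1205
lambda_2 * g_2 = 2.86 * 4.59 = 13.1274
Total violation = 3.1205 + 13.1274 = 16.2479


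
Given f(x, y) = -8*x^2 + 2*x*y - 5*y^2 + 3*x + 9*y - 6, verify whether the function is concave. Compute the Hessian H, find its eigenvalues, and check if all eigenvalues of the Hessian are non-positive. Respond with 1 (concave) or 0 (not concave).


The Hessian of f(x,y) = -8*x^2 + 2*x*y - 5*y^2 + 3*x + 9*y - 6 is:
H = [[-16, 2], [2, -10]]
Trace = -16 - 10 = -26
Determinant = -16*-10 - (2)^2 = 156
Discriminant = (-26)^2 - 4*156 = 52.0
Eigenvalues: lambda_1 = -16.6056, lambda_2 = -9.3944
The function is concave.

1


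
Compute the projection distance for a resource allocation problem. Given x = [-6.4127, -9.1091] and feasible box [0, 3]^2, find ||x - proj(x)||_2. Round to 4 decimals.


Project each component onto [0, 3].
clip(-6.4127) = 0.0, clip(-9.1091) = 0.0
Projection = [0.0, 0.0]
Squared diffs: [41.1227, 82.9757]
Distance = sqrt(124.0984) = 11.1399


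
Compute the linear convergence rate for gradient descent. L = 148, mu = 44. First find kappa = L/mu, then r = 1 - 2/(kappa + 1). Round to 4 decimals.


Step 1: Compute the condition number.
kappa = L/mu = 148/44 = 3.3636
Step 2: Compute the convergence rate.
r = 1 - 2/(kappa + 1) = 1 - 2*mu/(L + mu) = (L - mu)/(L + mu) = 104/192 = 0.5417


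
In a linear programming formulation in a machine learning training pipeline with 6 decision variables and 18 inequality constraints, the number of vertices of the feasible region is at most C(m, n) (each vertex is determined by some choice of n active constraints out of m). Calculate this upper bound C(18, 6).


Each vertex corresponds to some choice of n active constraints out of m, so the number of vertices is at most C(m, n) = m! / (n!(m-n)!).
m = 18, n = 6
Numerator: 18 * 17 * 16 * 15 * 14 * 13
Denominator: 6! = 720
C(18, 6) = 18564


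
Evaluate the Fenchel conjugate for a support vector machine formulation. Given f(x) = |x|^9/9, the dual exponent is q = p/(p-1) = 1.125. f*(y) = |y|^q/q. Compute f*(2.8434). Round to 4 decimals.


The conjugate exponent q satisfies 1/p + 1/q = 1.
p = 9, so q = 9/(9 - 1) = 1.125
|y|^q = 2.8434^1.125 = 3.2402
f*(2.8434) = 3.2402 / 1.125 = 2.8802


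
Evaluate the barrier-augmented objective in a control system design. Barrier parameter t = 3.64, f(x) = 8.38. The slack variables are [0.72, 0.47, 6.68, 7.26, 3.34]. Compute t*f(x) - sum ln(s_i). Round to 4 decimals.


Step 1: Compute log-barrier.
ln values: [-0.3285, -0.755, 1.8991, 1.9824, 1.206]
phi = -(-0.3285 - 0.755 + 1.8991 + 1.9824 + 1.206) = -4.0039
Step 2: Compute augmented objective.
t*f(x) = 3.64*8.38 = 30.5032
Total = 30.5032 - 4.0039 = 26.4993


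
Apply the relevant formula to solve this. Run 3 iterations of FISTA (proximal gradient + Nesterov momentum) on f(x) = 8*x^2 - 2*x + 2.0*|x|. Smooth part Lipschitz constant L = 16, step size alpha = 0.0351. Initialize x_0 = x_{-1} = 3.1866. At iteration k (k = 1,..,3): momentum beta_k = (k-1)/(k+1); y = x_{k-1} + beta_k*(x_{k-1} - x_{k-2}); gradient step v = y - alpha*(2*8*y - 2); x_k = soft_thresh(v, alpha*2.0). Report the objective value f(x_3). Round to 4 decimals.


FISTA on f(x) = 8*x^2 - 2*x + 2.0*|x|
L = 16, alpha = 0.0351
Iteration 1: beta = 0.0, y = 3.1866 + 0.0*(3.1866 - 3.1866) = 3.1866
  grad(y) = 48.9856, v = y - alpha*grad = 1.4672
  prox(v) = soft_thresh(1.4672, 0.0702) = 1.397
Iteration 2: beta = 0.3333, y = 1.397 + 0.3333*(1.397 - 3.1866) = 0.8005
  grad(y) = 10.8076, v = y - alpha*grad = 0.4211
  prox(v) = soft_thresh(0.4211, 0.0702) = 0.3509
Iteration 3: beta = 0.5, y = 0.3509 + 0.5*(0.3509 - 1.397) = -0.1721
  grad(y) = -4.7538, v = y - alpha*grad = -0.0053
  prox(v) = soft_thresh(-0.0053, 0.0702) = 0.0
f(x_3) = 8*0.0^2 - 2*0.0 + 2.0*|0.0| = 0.0


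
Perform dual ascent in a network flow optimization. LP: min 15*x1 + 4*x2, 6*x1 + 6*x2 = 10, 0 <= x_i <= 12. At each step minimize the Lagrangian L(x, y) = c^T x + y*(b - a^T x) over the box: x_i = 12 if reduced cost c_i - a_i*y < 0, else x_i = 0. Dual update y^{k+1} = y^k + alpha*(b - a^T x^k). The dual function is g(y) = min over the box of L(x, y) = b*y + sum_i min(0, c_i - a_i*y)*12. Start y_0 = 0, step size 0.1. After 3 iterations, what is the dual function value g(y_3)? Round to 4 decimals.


Dual ascent for LP: min 15*x1 + 4*x2, 6*x1 + 6*x2 = 10, 0 <= x_i <= 12
Step 1: y^k = 0.0, reduced costs: (15.0, 4.0)
  x^k = (0.0, 0.0), subgradient = b - a^T x = 10.0
  y^{k+1} = 0.0 + 0.1*10.0 = 1.0
Step 2: y^k = 1.0, reduced costs: (9.0, -2.0)
  x^k = (0.0, 12.0), subgradient = b - a^T x = -62.0
  y^{k+1} = 1.0 + 0.1*-62.0 = -5.2
Step 3: y^k = -5.2, reduced costs: (46.2, 35.2)
  x^k = (0.0, 0.0), subgradient = b - a^T x = 10.0
  y^{k+1} = -5.2 + 0.1*10.0 = -4.2
Dual objective at y_3 = -4.2: reduced costs (40.2, 29.2), box minimizer x = (0.0, 0.0)
g(y_3) = b*y + (c1 - a1*y)*x1 + (c2 - a2*y)*x2 = 10*(-4.2) + 40.2*0.0 + 29.2*0.0 = -42.0 + 0.0 + 0.0 = -42.0


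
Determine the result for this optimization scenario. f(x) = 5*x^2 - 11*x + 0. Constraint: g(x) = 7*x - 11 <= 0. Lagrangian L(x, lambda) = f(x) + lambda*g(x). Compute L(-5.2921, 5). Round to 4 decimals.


Step 1: Evaluate f(x).
f(-5.2921) = 5*(-5.2921)^2 - 11*(-5.2921) + 0 = 198.2447
Step 2: Evaluate g(x).
g(-5.2921) = 7*-5.2921 - 11 = -48.0447
Step 3: Compute Lagrangian.
L = 198.2447 + 5*-48.0447 = -41.9788


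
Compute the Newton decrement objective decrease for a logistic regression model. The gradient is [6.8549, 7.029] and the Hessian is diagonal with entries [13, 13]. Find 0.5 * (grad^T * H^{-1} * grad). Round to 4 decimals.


Step 1: H is diagonal, so H^(-1) * g = [0.5273, 0.5407].
Step 2: g^T H^(-1) g = sum_i g_i^2 / H_ii
  = (6.8549)^2/13 + (7.029)^2/13
  = 3.6146 + 3.8005 = 7.4151
Step 3: Objective decrease = 0.5 * g^T H^(-1) g = 3.7076


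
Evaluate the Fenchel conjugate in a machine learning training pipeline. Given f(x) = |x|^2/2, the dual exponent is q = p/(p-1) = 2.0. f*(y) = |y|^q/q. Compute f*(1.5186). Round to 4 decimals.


The conjugate exponent q satisfies 1/p + 1/q = 1.
p = 2, so q = 2/(2 - 1) = 2.0
|y|^q = 1.5186^2.0 = 2.3061
f*(1.5186) = 2.3061 / 2.0 = 1.1531


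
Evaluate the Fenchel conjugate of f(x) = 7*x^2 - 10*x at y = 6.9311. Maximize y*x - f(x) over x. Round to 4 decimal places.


f*(y) = sup_x {y*x - a*x^2 - b*x} = sup_x {(y-b)*x - a*x^2}
FOC: (y - b) - 2a*x = 0 => x* = (y - b)/(2a)
x* = (6.9311 + 10)/(2*7) = 1.2094
f*(6.9311) = (y-b)^2/(4a) = (6.9311 + 10)^2/(4*7)
= 286.6621/28 = 10.2379


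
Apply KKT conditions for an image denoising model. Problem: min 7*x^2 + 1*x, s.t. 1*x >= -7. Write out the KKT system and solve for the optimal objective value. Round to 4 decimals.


Step 1: Try lambda = 0 (constraint inactive).
Stationarity: 2*7*x + 1 = 0
x* = -1/(2*7) = -1/14 = -0.0714 (rounded; the exact value -1/14 is used below)
Check constraint: 1*-0.0714 = -0.0714 >= -7 -- satisfied.
Step 2: Compute optimal value.
f(x*) = 7*(-1/14)^2 + 1*(-1/14) = -0.0357


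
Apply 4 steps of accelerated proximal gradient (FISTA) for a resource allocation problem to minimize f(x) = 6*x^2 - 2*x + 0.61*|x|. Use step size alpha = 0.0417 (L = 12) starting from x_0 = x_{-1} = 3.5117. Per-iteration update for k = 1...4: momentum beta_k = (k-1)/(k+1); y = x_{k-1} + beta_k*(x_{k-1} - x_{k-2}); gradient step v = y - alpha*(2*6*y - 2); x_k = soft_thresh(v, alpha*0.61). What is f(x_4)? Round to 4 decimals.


FISTA on f(x) = 6*x^2 - 2*x + 0.61*|x|
L = 12, alpha = 0.0417
Iteration 1: beta = 0.0, y = 3.5117 + 0.0*(3.5117 - 3.5117) = 3.5117
  grad(y) = 40.1404, v = y - alpha*grad = 1.8378
  prox(v) = soft_thresh(1.8378, 0.0254) = 1.8124
Iteration 2: beta = 0.3333, y = 1.8124 + 0.3333*(1.8124 - 3.5117) = 1.246
  grad(y) = 12.9517, v = y - alpha*grad = 0.7059
  prox(v) = soft_thresh(0.7059, 0.0254) = 0.6805
Iteration 3: beta = 0.5, y = 0.6805 + 0.5*(0.6805 - 1.8124) = 0.1145
  grad(y) = -0.6263, v = y - alpha*grad = 0.1406
  prox(v) = soft_thresh(0.1406, 0.0254) = 0.1152
Iteration 4: beta = 0.6, y = 0.1152 + 0.6*(0.1152 - 0.6805) = -0.224
  grad(y) = -4.6883, v = y - alpha*grad = -0.0285
  prox(v) = soft_thresh(-0.0285, 0.0254) = -0.0031
f(x_4) = 6*(-0.0031)^2 - 2*(-0.0031) + 0.61*|-0.0031| = 0.0081


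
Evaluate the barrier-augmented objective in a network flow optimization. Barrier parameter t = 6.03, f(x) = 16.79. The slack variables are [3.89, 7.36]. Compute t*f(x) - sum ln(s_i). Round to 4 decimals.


Step 1: Compute log-barrier.
ln values: [1.3584, 1.9961]
phi = -(1.3584 + 1.9961) = -3.3545
Step 2: Compute augmented objective.
t*f(x) = 6.03*16.79 = 101.2437
Total = 101.2437 - 3.3545 = 97.8892


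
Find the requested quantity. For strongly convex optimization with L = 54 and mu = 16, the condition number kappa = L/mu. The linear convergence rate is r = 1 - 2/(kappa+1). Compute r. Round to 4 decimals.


Step 1: Compute the condition number.
kappa = L/mu = 54/16 = 3.375
Step 2: Compute the convergence rate.
r = 1 - 2/(kappa + 1) = 1 - 2*mu/(L + mu) = (L - mu)/(L + mu) = 38/70 = 0.5429


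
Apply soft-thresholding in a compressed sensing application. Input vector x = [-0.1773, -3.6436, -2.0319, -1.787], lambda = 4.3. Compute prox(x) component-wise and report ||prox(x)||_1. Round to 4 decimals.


Soft-thresholding with lambda = 4.3:
prox(-0.1773) = sign(-0.1773)*max(|-0.1773| - 4.3, 0) = 0.0
prox(-3.6436) = sign(-3.6436)*max(|-3.6436| - 4.3, 0) = 0.0
prox(-2.0319) = sign(-2.0319)*max(|-2.0319| - 4.3, 0) = 0.0
prox(-1.787) = sign(-1.787)*max(|-1.787| - 4.3, 0) = 0.0
prox(x) = [0.0, 0.0, 0.0, 0.0]
||prox(x)||_1 = 0.0 + 0.0 + 0.0 + 0.0 = 0.0


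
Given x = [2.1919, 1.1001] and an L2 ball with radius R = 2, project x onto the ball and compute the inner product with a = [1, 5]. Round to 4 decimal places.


Step 1: Compute ||x|| (intermediates to 6 decimals).
||x|| = sqrt(2.1919^2 + 1.1001^2) = 2.452477
Step 2: Project.
Since ||x|| > R, scale = R/||x|| = 2/2.452477 = 0.815502, proj(x) = scale * x
proj(x) = [1.787499, 0.897134]
Step 3: Dot product.
a^T * proj(x) = 1*1.787499 + 5*0.897134 = 6.2732


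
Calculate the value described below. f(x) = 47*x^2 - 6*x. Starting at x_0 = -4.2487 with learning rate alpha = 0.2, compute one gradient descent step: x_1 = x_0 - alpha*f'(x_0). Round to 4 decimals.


We compute the gradient at x_0 and apply the update.
f'(x) = 94*x - 6
f'(-4.2487) = 94*-4.2487 - 6 = -405.3778
x_1 = -4.2487 - 0.2*-405.3778 = 76.8269


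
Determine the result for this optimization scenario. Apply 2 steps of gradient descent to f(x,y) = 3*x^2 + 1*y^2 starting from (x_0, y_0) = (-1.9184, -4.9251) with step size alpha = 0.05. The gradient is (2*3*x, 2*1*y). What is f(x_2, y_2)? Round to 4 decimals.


Gradient descent on f(x,y) = 3*x^2 + 1*y^2.
Starting point: (-1.9184, -4.9251), alpha = 0.05
Step 1: grad_x = 2*3*-1.9184 = -11.5104, grad_y = 2*1*-4.9251 = -9.8502
  x_1 = -1.9184 - 0.05*-11.5104 = -1.3429
  y_1 = -4.9251 - 0.05*-9.8502 = -4.4326
Step 2: grad_x = 2*3*-1.3429 = -8.0573, grad_y = 2*1*-4.4326 = -8.8652
  x_2 = -1.3429 - 0.05*-8.0573 = -0.94
  y_2 = -4.4326 - 0.05*-8.8652 = -3.9893
f(-0.94, -3.9893) = 3*(-0.94)^2 + 1*(-3.9893)^2 = 18.5657


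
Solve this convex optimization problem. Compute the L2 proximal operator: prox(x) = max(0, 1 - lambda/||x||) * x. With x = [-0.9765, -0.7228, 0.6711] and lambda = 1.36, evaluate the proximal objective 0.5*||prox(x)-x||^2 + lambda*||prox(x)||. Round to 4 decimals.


Step 1: Compute ||x||.
||x|| = 1.3879
Step 2: Compute scaling factor.
scale = max(0, 1 - 1.36/1.3879) = 0.0201
Step 3: prox(x) = [-0.0197, -0.0145, 0.0135]
||prox(x)|| = 0.0279
Step 4: Proximal objective.
0.5*||prox-x||^2 = 0.9248
lambda*||prox|| = 0.0379
Total = 0.9628
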